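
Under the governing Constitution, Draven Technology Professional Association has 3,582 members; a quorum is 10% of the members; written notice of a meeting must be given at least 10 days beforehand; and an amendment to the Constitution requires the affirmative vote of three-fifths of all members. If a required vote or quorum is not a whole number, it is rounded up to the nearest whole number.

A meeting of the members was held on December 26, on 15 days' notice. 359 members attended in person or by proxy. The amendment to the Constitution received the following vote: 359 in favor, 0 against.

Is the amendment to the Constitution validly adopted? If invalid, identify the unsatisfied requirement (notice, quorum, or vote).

Notice: 15 days given; 10 required. Satisfied.
Quorum: 10% of 3,582 = 358.20, rounded up to 359; 359 present. Satisfied.
Vote: requires three-fifths of all members (3,582); 3/5 of 3582 = 2149.20, rounded up to 2150, so 2,150 needed; 359 in favor. Not satisfied.

Invalid — vote requirement not satisfied.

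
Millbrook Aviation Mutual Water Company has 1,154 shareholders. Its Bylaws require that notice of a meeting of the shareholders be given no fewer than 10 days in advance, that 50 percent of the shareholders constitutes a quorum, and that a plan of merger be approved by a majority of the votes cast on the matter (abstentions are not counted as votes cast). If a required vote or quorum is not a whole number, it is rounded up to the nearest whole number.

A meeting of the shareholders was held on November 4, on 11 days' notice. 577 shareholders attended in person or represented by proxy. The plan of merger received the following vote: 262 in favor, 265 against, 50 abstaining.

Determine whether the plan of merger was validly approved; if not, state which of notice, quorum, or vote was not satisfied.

Invalid — vote requirement not satisfied.

Notice: 11 days given; 10 required. Satisfied.
Quorum: 50% of 1,154 = 577; 577 present. Satisfied.
Vote: requires a majority of the votes cast (577 − 50 abstaining = 527); a majority of 527 is 264, so 264 needed; 262 in favor. Not satisfied.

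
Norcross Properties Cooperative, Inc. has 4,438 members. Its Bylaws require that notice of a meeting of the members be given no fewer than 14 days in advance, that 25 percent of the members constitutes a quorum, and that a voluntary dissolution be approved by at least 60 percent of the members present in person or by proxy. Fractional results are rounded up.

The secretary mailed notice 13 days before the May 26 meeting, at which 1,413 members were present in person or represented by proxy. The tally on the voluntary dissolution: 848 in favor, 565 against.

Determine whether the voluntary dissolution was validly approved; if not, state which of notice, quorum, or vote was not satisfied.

Notice: 13 days given; 14 required. Not satisfied.
Quorum: 25% of 4,438 = 1,109.50, rounded up to 1,110; 1,413 present. Satisfied.
Vote: requires three-fifths of those present (1,413); 3/5 of 1413 = 847.80, rounded up to 848, so 848 needed; 848 in favor. Satisfied.

Invalid — notice requirement not satisfied.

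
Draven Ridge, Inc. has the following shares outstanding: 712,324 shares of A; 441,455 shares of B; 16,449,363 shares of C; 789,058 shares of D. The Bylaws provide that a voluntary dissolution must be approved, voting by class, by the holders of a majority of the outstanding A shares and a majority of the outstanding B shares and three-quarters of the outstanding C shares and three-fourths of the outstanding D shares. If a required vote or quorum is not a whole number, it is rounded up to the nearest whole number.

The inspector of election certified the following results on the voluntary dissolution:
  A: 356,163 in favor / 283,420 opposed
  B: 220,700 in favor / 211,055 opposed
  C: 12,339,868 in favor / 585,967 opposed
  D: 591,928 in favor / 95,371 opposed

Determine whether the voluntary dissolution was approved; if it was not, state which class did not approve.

Not approved — the B shares did not give the required vote.

A: a majority of 712324 is 356163; 356,163 required, 356,163 in favor — approved.
B: a majority of 441455 is 220728; 220,728 required, 220,700 in favor — not approved.
C: 3/4 of 16449363 = 12337022.25, rounded up to 12337023; 12,337,023 required, 12,339,868 in favor — approved.
D: 3/4 of 789058 = 591793.50, rounded up to 591794; 591,794 required, 591,928 in favor — approved.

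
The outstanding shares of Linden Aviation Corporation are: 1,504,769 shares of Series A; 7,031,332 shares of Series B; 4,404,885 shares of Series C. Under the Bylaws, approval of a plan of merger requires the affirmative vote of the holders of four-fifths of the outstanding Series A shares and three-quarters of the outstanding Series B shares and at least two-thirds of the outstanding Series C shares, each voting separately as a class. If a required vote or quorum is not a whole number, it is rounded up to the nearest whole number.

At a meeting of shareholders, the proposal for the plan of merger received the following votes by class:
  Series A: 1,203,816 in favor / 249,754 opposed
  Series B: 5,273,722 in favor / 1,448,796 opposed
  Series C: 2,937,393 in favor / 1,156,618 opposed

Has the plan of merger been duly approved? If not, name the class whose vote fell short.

Approved — every class gave the required vote.

Series A: 4/5 of 1504769 = 1203815.20, rounded up to 1203816; 1,203,816 required, 1,203,816 in favor — approved.
Series B: 3/4 of 7031332 = 5273499; 5,273,499 required, 5,273,722 in favor — approved.
Series C: 2/3 of 4404885 = 2936590; 2,936,590 required, 2,937,393 in favor — approved.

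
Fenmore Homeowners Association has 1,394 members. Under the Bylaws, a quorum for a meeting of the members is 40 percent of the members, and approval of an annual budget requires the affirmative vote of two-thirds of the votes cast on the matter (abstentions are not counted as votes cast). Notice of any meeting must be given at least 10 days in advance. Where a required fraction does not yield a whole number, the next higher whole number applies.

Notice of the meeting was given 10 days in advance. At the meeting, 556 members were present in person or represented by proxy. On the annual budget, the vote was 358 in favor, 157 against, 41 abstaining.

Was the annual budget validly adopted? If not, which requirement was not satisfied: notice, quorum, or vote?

Invalid — quorum requirement not satisfied.

Notice: 10 days given; 10 required. Satisfied.
Quorum: 40% of 1,394 = 557.60, rounded up to 558; 556 present. Not satisfied.
Vote: requires two-thirds of the votes cast (556 − 41 abstaining = 515); 2/3 of 515 = 343.33, rounded up to 344, so 344 needed; 358 in favor. Satisfied.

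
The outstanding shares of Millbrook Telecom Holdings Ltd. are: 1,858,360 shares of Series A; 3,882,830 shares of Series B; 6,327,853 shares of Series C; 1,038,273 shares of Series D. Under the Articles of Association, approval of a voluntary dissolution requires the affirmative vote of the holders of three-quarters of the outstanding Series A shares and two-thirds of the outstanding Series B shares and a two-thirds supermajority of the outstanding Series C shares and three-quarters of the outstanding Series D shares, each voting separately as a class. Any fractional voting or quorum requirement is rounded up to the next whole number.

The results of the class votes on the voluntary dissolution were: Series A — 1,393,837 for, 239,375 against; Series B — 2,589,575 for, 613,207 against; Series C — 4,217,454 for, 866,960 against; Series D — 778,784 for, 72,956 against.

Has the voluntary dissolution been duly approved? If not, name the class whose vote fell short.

Series A: 3/4 of 1858360 = 1393770; 1,393,770 required, 1,393,837 in favor — approved.
Series B: 2/3 of 3882830 = 2588553.33, rounded up to 2588554; 2,588,554 required, 2,589,575 in favor — approved.
Series C: 2/3 of 6327853 = 4218568.67, rounded up to 4218569; 4,218,569 required, 4,217,454 in favor — not approved.
Series D: 3/4 of 1038273 = 778704.75, rounded up to 778705; 778,705 required, 778,784 in favor — approved.

Not approved — the Series C shares did not give the required vote.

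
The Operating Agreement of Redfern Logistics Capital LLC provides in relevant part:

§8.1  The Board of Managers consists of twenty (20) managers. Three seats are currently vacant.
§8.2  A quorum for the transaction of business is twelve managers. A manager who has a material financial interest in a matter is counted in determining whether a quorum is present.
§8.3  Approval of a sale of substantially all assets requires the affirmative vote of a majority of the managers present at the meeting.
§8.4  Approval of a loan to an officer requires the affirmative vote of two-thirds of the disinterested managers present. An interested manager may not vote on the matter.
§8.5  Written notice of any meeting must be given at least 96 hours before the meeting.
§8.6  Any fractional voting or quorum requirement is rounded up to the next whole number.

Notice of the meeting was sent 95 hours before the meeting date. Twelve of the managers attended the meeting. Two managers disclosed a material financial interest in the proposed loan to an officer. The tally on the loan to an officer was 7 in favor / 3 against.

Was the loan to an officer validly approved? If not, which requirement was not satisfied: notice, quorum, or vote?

Notice: 95 hours given; 96 required (95 < 96). Not satisfied.
Quorum: 12 present (interested managers count toward quorum); quorum is 12. Satisfied.
Vote: the loan to an officer requires two-thirds of the disinterested managers present (12 − 2 = 10). 2/3 of 10 = 6.67, rounded up to 7, so 7 affirmative votes are needed; 7 voted in favor. Satisfied.

Invalid — notice requirement not satisfied.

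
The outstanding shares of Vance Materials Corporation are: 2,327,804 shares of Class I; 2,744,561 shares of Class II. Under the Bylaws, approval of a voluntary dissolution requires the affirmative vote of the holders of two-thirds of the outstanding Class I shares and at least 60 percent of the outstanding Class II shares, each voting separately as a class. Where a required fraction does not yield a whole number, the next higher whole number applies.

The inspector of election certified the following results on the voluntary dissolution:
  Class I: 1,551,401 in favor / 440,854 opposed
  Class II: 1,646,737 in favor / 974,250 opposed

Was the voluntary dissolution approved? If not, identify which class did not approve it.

Not approved — the Class I shares did not give the required vote.

Class I: 2/3 of 2327804 = 1551869.33, rounded up to 1551870; 1,551,870 required, 1,551,401 in favor — not approved.
Class II: 3/5 of 2744561 = 1646736.60, rounded up to 1646737; 1,646,737 required, 1,646,737 in favor — approved.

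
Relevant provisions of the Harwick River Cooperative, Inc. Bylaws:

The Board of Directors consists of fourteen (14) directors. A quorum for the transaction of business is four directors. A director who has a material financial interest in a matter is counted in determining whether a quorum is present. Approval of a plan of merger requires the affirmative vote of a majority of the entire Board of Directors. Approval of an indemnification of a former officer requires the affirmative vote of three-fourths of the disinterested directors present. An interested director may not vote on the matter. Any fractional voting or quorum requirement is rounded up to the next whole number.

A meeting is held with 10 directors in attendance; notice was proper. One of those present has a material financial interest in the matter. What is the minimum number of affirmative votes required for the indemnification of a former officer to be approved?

The indemnification of a former officer requires three-fourths of the disinterested directors present (10 − 1 = 9).
3/4 of 9 = 6.75, rounded up to 7.

7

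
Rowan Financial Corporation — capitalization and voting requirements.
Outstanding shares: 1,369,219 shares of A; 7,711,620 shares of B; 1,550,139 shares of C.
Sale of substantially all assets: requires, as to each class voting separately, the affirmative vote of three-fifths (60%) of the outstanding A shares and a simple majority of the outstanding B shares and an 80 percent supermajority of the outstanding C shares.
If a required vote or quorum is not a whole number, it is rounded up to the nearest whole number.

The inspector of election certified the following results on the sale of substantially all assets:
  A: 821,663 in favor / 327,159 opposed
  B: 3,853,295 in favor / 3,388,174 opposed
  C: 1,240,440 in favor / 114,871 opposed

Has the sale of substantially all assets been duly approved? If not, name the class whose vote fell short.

A: 3/5 of 1369219 = 821531.40, rounded up to 821532; 821,532 required, 821,663 in favor — approved.
B: a majority of 7711620 is 3855811; 3,855,811 required, 3,853,295 in favor — not approved.
C: 4/5 of 1550139 = 1240111.20, rounded up to 1240112; 1,240,112 required, 1,240,440 in favor — approved.

Not approved — the B shares did not give the required vote.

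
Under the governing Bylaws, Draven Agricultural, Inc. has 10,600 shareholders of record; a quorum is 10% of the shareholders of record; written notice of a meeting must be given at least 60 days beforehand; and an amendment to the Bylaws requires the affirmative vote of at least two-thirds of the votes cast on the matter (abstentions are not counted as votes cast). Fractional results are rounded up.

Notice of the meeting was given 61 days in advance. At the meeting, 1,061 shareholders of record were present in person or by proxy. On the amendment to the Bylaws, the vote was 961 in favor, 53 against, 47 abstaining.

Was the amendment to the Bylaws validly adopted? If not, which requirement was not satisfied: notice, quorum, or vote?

Notice: 61 days given; 60 required. Satisfied.
Quorum: 10% of 10,600 = 1,060; 1,061 present. Satisfied.
Vote: requires two-thirds of the votes cast (1,061 − 47 abstaining = 1,014); 2/3 of 1014 = 676, so 676 needed; 961 in favor. Satisfied.

Valid — all requirements satisfied.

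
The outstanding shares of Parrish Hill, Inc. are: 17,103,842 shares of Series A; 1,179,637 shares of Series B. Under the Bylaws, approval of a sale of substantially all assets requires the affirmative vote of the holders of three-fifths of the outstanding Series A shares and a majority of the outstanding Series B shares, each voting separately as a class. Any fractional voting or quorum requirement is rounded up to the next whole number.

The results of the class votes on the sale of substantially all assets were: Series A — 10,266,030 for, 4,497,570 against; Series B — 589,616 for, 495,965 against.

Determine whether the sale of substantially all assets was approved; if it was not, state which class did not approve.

Series A: 3/5 of 17103842 = 10262305.20, rounded up to 10262306; 10,262,306 required, 10,266,030 in favor — approved.
Series B: a majority of 1179637 is 589819; 589,819 required, 589,616 in favor — not approved.

Not approved — the Series B shares did not give the required vote.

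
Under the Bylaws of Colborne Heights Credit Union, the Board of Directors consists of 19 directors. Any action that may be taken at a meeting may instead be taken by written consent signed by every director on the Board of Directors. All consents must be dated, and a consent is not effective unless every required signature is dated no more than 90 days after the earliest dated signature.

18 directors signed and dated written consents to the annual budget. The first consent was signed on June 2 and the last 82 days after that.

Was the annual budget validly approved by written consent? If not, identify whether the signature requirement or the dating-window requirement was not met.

Signatures required: every one of 19 — unanimous means all 19, so 19 needed; 18 signed. Insufficient.
Dating window: the latest signature is 82 days after the earliest; the limit is 90 days. Within the window.

Not effective — insufficient signatures.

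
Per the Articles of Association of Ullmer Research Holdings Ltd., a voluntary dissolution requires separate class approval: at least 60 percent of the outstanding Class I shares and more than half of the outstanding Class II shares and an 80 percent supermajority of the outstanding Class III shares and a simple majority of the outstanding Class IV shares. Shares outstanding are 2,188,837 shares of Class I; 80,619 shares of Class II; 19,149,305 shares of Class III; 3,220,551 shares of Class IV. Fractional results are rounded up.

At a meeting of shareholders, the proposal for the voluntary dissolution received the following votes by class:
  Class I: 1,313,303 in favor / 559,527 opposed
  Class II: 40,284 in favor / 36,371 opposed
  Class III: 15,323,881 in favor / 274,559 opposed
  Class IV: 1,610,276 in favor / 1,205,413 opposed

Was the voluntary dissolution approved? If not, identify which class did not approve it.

Not approved — the Class II shares did not give the required vote.

Class I: 3/5 of 2188837 = 1313302.20, rounded up to 1313303; 1,313,303 required, 1,313,303 in favor — approved.
Class II: a majority of 80619 is 40310; 40,310 required, 40,284 in favor — not approved.
Class III: 4/5 of 19149305 = 15319444; 15,319,444 required, 15,323,881 in favor — approved.
Class IV: a majority of 3220551 is 1610276; 1,610,276 required, 1,610,276 in favor — approved.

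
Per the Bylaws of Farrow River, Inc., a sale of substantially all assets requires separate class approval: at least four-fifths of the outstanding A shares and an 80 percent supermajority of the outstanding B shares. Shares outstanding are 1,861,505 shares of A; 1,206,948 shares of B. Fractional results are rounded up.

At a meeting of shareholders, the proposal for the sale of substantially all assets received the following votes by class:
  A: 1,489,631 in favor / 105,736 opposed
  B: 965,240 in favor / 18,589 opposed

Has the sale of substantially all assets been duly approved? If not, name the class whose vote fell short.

A: 4/5 of 1861505 = 1489204; 1,489,204 required, 1,489,631 in favor — approved.
B: 4/5 of 1206948 = 965558.40, rounded up to 965559; 965,559 required, 965,240 in favor — not approved.

Not approved — the B shares did not give the required vote.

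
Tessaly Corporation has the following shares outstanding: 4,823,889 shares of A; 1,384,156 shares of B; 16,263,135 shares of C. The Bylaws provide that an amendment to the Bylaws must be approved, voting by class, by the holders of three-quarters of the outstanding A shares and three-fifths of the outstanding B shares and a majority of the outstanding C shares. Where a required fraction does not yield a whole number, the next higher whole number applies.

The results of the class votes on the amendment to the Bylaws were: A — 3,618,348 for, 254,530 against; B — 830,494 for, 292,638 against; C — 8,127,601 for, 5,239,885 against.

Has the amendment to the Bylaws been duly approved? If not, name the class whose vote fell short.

A: 3/4 of 4823889 = 3617916.75, rounded up to 3617917; 3,617,917 required, 3,618,348 in favor — approved.
B: 3/5 of 1384156 = 830493.60, rounded up to 830494; 830,494 required, 830,494 in favor — approved.
C: a majority of 16263135 is 8131568; 8,131,568 required, 8,127,601 in favor — not approved.

Not approved — the C shares did not give the required vote.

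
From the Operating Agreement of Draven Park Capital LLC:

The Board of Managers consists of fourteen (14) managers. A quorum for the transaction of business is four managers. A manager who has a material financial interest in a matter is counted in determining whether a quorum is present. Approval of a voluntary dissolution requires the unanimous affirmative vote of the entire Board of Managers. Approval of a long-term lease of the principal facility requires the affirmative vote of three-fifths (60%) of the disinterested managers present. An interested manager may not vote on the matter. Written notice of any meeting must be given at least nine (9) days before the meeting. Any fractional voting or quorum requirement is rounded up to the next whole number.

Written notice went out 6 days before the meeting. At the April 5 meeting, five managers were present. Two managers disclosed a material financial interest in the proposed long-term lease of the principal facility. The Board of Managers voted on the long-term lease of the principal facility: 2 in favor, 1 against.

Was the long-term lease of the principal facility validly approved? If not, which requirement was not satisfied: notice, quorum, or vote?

Notice: 6 days given; 9 required (6 < 9). Not satisfied.
Quorum: 5 present (interested managers count toward quorum); quorum is 4. Satisfied.
Vote: the long-term lease of the principal facility requires three-fifths of the disinterested managers present (5 − 2 = 3). 3/5 of 3 = 1.80, rounded up to 2, so 2 affirmative votes are needed; 2 voted in favor. Satisfied.

Invalid — notice requirement not satisfied.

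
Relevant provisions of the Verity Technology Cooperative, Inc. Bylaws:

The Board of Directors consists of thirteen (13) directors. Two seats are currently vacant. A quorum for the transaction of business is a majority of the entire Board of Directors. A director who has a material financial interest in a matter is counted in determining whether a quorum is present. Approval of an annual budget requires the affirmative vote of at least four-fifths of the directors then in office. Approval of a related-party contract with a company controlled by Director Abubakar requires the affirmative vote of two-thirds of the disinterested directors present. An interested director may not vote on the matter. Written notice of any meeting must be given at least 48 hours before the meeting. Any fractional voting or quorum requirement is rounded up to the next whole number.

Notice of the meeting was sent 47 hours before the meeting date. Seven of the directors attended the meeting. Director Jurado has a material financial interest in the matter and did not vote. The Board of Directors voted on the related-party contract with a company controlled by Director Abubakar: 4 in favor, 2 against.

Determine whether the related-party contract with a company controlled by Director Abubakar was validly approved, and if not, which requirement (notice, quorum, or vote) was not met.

Invalid — notice requirement not satisfied.

Notice: 47 hours given; 48 required (47 < 48). Not satisfied.
Quorum: 7 present (interested directors count toward quorum); quorum is 7. Satisfied.
Vote: the related-party contract with a company controlled by Director Abubakar requires two-thirds of the disinterested directors present (7 − 1 = 6). 2/3 of 6 = 4, so 4 affirmative votes are needed; 4 voted in favor. Satisfied.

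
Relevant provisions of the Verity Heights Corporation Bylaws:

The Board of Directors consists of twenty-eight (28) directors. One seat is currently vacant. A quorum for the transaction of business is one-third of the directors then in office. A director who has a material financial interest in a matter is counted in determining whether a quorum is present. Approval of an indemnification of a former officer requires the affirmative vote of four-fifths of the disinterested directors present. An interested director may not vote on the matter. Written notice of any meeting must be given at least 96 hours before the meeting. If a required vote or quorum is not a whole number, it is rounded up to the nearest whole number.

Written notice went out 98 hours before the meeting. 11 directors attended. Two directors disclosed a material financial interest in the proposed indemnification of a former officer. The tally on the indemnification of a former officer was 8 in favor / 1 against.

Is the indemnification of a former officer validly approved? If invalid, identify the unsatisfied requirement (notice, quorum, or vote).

Valid — all requirements satisfied.

Notice: 98 hours given; 96 required (98 ≥ 96). Satisfied.
Quorum: 11 present (interested directors count toward quorum); quorum is 9. Satisfied.
Vote: the indemnification of a former officer requires four-fifths of the disinterested directors present (11 − 2 = 9). 4/5 of 9 = 7.20, rounded up to 8, so 8 affirmative votes are needed; 8 voted in favor. Satisfied.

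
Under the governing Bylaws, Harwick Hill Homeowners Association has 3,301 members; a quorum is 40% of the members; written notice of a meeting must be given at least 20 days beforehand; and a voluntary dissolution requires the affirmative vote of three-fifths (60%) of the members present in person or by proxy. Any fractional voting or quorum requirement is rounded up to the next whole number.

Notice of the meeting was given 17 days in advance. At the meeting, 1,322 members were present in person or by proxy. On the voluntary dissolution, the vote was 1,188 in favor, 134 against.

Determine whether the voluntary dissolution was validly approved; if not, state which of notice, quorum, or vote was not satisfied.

Notice: 17 days given; 20 required. Not satisfied.
Quorum: 40% of 3,301 = 1,320.40, rounded up to 1,321; 1,322 present. Satisfied.
Vote: requires three-fifths of those present (1,322); 3/5 of 1322 = 793.20, rounded up to 794, so 794 needed; 1,188 in favor. Satisfied.

Invalid — notice requirement not satisfied.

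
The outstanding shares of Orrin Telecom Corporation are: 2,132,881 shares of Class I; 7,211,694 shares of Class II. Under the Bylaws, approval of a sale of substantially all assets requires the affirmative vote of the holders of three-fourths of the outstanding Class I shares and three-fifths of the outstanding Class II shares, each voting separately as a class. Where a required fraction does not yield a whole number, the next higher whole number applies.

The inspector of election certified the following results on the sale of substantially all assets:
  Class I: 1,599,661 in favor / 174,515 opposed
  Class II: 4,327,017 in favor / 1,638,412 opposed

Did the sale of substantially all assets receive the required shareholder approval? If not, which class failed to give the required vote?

Class I: 3/4 of 2132881 = 1599660.75, rounded up to 1599661; 1,599,661 required, 1,599,661 in favor — approved.
Class II: 3/5 of 7211694 = 4327016.40, rounded up to 4327017; 4,327,017 required, 4,327,017 in favor — approved.

Approved — every class gave the required vote.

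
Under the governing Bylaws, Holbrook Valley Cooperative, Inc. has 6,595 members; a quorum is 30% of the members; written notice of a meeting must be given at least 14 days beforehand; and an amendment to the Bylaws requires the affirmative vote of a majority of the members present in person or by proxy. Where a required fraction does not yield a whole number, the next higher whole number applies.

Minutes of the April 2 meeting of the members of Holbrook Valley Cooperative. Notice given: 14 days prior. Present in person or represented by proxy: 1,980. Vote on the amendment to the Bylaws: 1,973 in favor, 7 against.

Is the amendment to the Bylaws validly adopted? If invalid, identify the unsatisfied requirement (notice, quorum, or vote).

Notice: 14 days given; 14 required. Satisfied.
Quorum: 30% of 6,595 = 1,978.50, rounded up to 1,979; 1,980 present. Satisfied.
Vote: requires a majority of those present (1,980); a majority of 1980 is 991, so 991 needed; 1,973 in favor. Satisfied.

Valid — all requirements satisfied.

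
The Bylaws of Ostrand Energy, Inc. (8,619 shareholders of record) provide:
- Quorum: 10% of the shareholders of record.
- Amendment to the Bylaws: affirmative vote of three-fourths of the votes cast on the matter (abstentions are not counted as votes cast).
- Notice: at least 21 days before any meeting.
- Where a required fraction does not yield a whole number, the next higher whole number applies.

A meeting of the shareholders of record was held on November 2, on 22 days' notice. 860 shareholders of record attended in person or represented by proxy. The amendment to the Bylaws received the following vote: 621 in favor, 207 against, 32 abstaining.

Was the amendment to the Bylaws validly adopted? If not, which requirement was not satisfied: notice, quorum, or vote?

Notice: 22 days given; 21 required. Satisfied.
Quorum: 10% of 8,619 = 861.90, rounded up to 862; 860 present. Not satisfied.
Vote: requires three-fourths of the votes cast (860 − 32 abstaining = 828); 3/4 of 828 = 621, so 621 needed; 621 in favor. Satisfied.

Invalid — quorum requirement not satisfied.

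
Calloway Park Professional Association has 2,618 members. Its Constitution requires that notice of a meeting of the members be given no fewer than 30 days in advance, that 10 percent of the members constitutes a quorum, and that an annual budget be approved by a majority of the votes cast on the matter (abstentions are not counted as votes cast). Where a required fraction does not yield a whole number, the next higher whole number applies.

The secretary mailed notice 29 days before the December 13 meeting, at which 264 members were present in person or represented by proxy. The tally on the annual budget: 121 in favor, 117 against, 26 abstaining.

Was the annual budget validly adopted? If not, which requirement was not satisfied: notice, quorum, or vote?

Notice: 29 days given; 30 required. Not satisfied.
Quorum: 10% of 2,618 = 261.80, rounded up to 262; 264 present. Satisfied.
Vote: requires a majority of the votes cast (264 − 26 abstaining = 238); a majority of 238 is 120, so 120 needed; 121 in favor. Satisfied.

Invalid — notice requirement not satisfied.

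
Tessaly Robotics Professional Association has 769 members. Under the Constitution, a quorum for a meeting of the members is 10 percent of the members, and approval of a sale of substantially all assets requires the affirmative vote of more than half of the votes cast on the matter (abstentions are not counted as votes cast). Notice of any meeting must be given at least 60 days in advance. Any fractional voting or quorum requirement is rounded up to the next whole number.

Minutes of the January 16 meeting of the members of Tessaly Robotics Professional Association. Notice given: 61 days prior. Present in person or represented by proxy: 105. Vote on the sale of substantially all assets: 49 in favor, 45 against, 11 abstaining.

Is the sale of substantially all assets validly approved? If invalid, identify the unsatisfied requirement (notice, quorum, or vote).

Notice: 61 days given; 60 required. Satisfied.
Quorum: 10% of 769 = 76.90, rounded up to 77; 105 present. Satisfied.
Vote: requires a majority of the votes cast (105 − 11 abstaining = 94); a majority of 94 is 48, so 48 needed; 49 in favor. Satisfied.

Valid — all requirements satisfied.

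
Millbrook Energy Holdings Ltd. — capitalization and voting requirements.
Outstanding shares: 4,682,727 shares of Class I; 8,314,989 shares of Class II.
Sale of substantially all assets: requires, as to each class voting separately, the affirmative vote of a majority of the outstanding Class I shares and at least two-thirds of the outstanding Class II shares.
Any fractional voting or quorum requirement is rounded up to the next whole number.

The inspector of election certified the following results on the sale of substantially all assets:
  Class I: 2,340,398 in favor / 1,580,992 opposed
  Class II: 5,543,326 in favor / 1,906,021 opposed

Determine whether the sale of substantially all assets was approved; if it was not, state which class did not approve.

Class I: a majority of 4682727 is 2341364; 2,341,364 required, 2,340,398 in favor — not approved.
Class II: 2/3 of 8314989 = 5543326; 5,543,326 required, 5,543,326 in favor — approved.

Not approved — the Class I shares did not give the required vote.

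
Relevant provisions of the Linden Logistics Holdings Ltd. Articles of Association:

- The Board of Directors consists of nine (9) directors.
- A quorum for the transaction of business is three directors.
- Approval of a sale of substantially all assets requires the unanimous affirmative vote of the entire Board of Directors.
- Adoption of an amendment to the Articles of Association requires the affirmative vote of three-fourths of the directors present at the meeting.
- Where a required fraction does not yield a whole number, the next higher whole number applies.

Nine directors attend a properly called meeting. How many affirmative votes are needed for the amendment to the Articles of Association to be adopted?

The amendment to the Articles of Association requires three-fourths of the directors present (9).
3/4 of 9 = 6.75, rounded up to 7.

7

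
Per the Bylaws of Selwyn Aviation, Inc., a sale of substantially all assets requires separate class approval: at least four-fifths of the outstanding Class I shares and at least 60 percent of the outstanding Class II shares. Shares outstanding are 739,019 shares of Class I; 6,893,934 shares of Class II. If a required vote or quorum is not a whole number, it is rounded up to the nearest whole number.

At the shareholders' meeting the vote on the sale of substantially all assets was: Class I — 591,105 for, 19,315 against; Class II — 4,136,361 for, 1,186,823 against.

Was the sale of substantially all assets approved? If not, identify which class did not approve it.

Not approved — the Class I shares did not give the required vote.

Class I: 4/5 of 739019 = 591215.20, rounded up to 591216; 591,216 required, 591,105 in favor — not approved.
Class II: 3/5 of 6893934 = 4136360.40, rounded up to 4136361; 4,136,361 required, 4,136,361 in favor — approved.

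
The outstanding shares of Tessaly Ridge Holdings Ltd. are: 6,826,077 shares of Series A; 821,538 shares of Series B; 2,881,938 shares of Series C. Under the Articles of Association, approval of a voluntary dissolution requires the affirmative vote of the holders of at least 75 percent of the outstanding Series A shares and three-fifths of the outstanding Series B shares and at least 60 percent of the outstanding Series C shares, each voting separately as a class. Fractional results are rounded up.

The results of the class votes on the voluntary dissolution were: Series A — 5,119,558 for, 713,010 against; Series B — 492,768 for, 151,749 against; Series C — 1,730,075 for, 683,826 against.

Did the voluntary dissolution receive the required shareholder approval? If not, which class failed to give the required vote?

Series A: 3/4 of 6826077 = 5119557.75, rounded up to 5119558; 5,119,558 required, 5,119,558 in favor — approved.
Series B: 3/5 of 821538 = 492922.80, rounded up to 492923; 492,923 required, 492,768 in favor — not approved.
Series C: 3/5 of 2881938 = 1729162.80, rounded up to 1729163; 1,729,163 required, 1,730,075 in favor — approved.

Not approved — the Series B shares did not give the required vote.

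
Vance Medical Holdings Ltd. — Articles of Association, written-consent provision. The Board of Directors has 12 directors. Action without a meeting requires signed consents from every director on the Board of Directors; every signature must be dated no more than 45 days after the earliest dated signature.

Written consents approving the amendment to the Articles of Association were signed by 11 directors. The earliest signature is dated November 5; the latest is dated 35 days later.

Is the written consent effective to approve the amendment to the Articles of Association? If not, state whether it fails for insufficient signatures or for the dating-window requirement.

Not effective — insufficient signatures.

Signatures required: every one of 12 — unanimous means all 12, so 12 needed; 11 signed. Insufficient.
Dating window: the latest signature is 35 days after the earliest; the limit is 45 days. Within the window.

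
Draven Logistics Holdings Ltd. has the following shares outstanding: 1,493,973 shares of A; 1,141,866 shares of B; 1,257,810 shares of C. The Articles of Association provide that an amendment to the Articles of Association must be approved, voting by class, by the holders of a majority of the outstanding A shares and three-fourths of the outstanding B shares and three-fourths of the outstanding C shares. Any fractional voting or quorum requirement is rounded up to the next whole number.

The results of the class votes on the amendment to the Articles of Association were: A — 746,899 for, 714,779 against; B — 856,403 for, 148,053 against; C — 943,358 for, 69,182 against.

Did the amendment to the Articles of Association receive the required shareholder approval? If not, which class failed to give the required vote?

Not approved — the A shares did not give the required vote.

A: a majority of 1493973 is 746987; 746,987 required, 746,899 in favor — not approved.
B: 3/4 of 1141866 = 856399.50, rounded up to 856400; 856,400 required, 856,403 in favor — approved.
C: 3/4 of 1257810 = 943357.50, rounded up to 943358; 943,358 required, 943,358 in favor — approved.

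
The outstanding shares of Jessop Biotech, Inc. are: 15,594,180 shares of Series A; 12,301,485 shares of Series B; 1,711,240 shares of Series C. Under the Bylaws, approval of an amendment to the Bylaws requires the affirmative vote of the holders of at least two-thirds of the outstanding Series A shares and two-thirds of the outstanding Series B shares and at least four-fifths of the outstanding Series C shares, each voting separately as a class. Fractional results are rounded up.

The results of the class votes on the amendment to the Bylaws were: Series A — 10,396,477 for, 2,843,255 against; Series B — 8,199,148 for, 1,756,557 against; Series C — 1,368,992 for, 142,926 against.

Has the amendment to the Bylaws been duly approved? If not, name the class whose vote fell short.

Not approved — the Series B shares did not give the required vote.

Series A: 2/3 of 15594180 = 10396120; 10,396,120 required, 10,396,477 in favor — approved.
Series B: 2/3 of 12301485 = 8200990; 8,200,990 required, 8,199,148 in favor — not approved.
Series C: 4/5 of 1711240 = 1368992; 1,368,992 required, 1,368,992 in favor — approved.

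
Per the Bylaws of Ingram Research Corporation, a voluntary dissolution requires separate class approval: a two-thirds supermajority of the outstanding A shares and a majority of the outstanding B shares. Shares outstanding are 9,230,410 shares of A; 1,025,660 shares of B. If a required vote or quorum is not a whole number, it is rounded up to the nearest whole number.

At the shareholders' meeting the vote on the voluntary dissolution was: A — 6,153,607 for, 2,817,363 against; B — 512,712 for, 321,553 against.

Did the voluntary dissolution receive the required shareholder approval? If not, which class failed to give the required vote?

Not approved — the B shares did not give the required vote.

A: 2/3 of 9230410 = 6153606.67, rounded up to 6153607; 6,153,607 required, 6,153,607 in favor — approved.
B: a majority of 1025660 is 512831; 512,831 required, 512,712 in favor — not approved.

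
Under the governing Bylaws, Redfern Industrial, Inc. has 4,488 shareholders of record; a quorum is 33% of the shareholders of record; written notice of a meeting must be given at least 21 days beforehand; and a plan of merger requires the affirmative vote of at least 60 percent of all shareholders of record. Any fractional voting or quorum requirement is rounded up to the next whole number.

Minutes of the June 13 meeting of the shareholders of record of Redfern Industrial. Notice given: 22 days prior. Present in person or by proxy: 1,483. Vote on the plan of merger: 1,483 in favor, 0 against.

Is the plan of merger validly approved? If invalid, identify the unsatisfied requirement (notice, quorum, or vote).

Invalid — vote requirement not satisfied.

Notice: 22 days given; 21 required. Satisfied.
Quorum: 33% of 4,488 = 1,481.04, rounded up to 1,482; 1,483 present. Satisfied.
Vote: requires three-fifths of all shareholders of record (4,488); 3/5 of 4488 = 2692.80, rounded up to 2693, so 2,693 needed; 1,483 in favor. Not satisfied.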